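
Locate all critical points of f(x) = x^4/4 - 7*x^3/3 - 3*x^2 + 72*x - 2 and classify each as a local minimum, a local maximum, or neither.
f'(x) = x^3 - 7*x^2 - 6*x + 72

Solve f'(x) = 0:
  Factor: x^3 - 7*x^2 - 6*x + 72 = (x - 6)*(x - 4)*(x + 3) = 0.
  ⇒ x = -3, 4, 6

f''(x) = 3*x^2 - 14*x - 6
Second-derivative test at each critical point:
  f''(-3) = 63 > 0 → local minimum
  f''(4) = -14 < 0 → local maximum
  f''(6) = 18 > 0 → local minimum

Critical points: x = -3 (local minimum); x = 4 (local maximum); x = 6 (local minimum)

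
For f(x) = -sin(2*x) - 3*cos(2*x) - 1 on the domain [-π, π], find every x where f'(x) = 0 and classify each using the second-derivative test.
f'(x) = 6*sin(2*x) - 2*cos(2*x)

Solve f'(x) = 0 on [-π, π]:
  f'(x) = 0 ⇔ -cos(2*x) = -3*sin(2*x) ⇔ tan(2*x) = 1/3, i.e. 2*x = arctan(1/3) + nπ; keep the solutions lying in [-π, π].
  ⇒ x = -pi + atan(1/3)/2 ≈ -2.9807, -pi/2 + atan(1/3)/2 ≈ -1.4099, atan(1/3)/2 ≈ 0.1609, atan(1/3)/2 + pi/2 ≈ 1.7317

f''(x) = 4*sin(2*x) + 12*cos(2*x)
Second-derivative test at each critical point:
  f''(-2.9807) = 12.6491 > 0 → local minimum
  f''(-1.4099) = -12.6491 < 0 → local maximum
  f''(0.1609) = 12.6491 > 0 → local minimum
  f''(1.7317) = -12.6491 < 0 → local maximum

Critical points: x = -pi + atan(1/3)/2 ≈ -2.9807 (local minimum); x = -pi/2 + atan(1/3)/2 ≈ -1.4099 (local maximum); x = atan(1/3)/2 ≈ 0.1609 (local minimum); x = atan(1/3)/2 + pi/2 ≈ 1.7317 (local maximum)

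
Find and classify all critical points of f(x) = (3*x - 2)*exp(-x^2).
f'(x) = (-2*x*(3*x - 2) + 3)*exp(-x^2)

Solve f'(x) = 0:
  f'(x) = (-6*x^2 + 4*x + 3)·exp(-x^2) and exp(-x^2) > 0 for every x, so f'(x) = 0 ⇔ -6*x^2 + 4*x + 3 = 0.
  6*x^2 - 4*x - 3 = 0 has no rational roots; quadratic formula: x = (4 ± √88)/12.
  ⇒ x = 1/3 - sqrt(22)/6 ≈ -0.4484, 1/3 + sqrt(22)/6 ≈ 1.1151

f''(x) = 2*(2*x^2*(3*x - 2) - 9*x + 2)*exp(-x^2)
Second-derivative test at each critical point:
  f''(-0.4484) = 7.6722 > 0 → local minimum
  f''(1.1151) = -2.7055 < 0 → local maximum

Critical points: x = 1/3 - sqrt(22)/6 ≈ -0.4484 (local minimum); x = 1/3 + sqrt(22)/6 ≈ 1.1151 (local maximum)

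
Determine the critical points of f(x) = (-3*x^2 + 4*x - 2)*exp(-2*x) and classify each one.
f'(x) = 2*(3*x^2 - 7*x + 4)*exp(-2*x)

Solve f'(x) = 0:
  f'(x) = (6*x^2 - 14*x + 8)·exp(-2*x) and exp(-2*x) > 0 for every x, so f'(x) = 0 ⇔ 6*x^2 - 14*x + 8 = 0.
  Factor: 6*x^2 - 14*x + 8 = 2*(x - 1)*(3*x - 4) = 0.
  ⇒ x = 1, 4/3

f''(x) = 2*(-6*x^2 + 20*x - 15)*exp(-2*x)
Second-derivative test at each critical point:
  f''(1) = -0.2707 < 0 → local maximum
  f''(4/3) = 0.1390 > 0 → local minimum

Critical points: x = 1 (local maximum); x = 4/3 (local minimum)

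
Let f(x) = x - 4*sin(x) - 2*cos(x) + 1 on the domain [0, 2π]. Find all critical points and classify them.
f'(x) = 2*sin(x) - 4*cos(x) + 1

Solve f'(x) = 0 on [0, 2π]:
  f'(x) = 0 ⇔ 2*sin(x) - 4*cos(x) = -1. Write the left side as R·cos(x + φ) with R = √((-4)² + (-2)²) = 2*sqrt(5), cos φ = -2*sqrt(5)/5, sin φ = -sqrt(5)/5; then cos(x + φ) = -sqrt(5)/10. Solve for x and keep the solutions lying in [0, 2π].
  ⇒ x = atan((-1 + 2*sqrt(19))/(2 + sqrt(19))) ≈ 0.8816, atan((-2*sqrt(19) - 1)/(2 - sqrt(19))) + pi ≈ 4.4743

f''(x) = 4*sin(x) + 2*cos(x)
Second-derivative test at each critical point:
  f''(0.8816) = 4.3589 > 0 → local minimum
  f''(4.4743) = -4.3589 < 0 → local maximum

Critical points: x = atan((-1 + 2*sqrt(19))/(2 + sqrt(19))) ≈ 0.8816 (local minimum); x = atan((-2*sqrt(19) - 1)/(2 - sqrt(19))) + pi ≈ 4.4743 (local maximum)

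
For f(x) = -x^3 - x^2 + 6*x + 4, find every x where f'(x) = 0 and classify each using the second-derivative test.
f'(x) = -3*x^2 - 2*x + 6

Solve f'(x) = 0:
  3*x^2 + 2*x - 6 = 0 has no rational roots; quadratic formula: x = (-2 ± √76)/6.
  ⇒ x = -sqrt(19)/3 - 1/3 ≈ -1.7863, -1/3 + sqrt(19)/3 ≈ 1.1196

f''(x) = -6*x - 2
Second-derivative test at each critical point:
  f''(-1.7863) = 8.7178 > 0 → local minimum
  f''(1.1196) = -8.7178 < 0 → local maximum

Critical points: x = -sqrt(19)/3 - 1/3 ≈ -1.7863 (local minimum); x = -1/3 + sqrt(19)/3 ≈ 1.1196 (local maximum)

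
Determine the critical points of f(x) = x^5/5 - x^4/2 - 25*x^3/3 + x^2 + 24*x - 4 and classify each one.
f'(x) = x^4 - 2*x^3 - 25*x^2 + 2*x + 24

Solve f'(x) = 0:
  Factor: x^4 - 2*x^3 - 25*x^2 + 2*x + 24 = (x - 6)*(x - 1)*(x + 1)*(x + 4) = 0.
  ⇒ x = -4, -1, 1, 6

f''(x) = 4*x^3 - 6*x^2 - 50*x + 2
Second-derivative test at each critical point:
  f''(-4) = -150 < 0 → local maximum
  f''(-1) = 42 > 0 → local minimum
  f''(1) = -50 < 0 → local maximum
  f''(6) = 350 > 0 → local minimum

Critical points: x = -4 (local maximum); x = -1 (local minimum); x = 1 (local maximum); x = 6 (local minimum)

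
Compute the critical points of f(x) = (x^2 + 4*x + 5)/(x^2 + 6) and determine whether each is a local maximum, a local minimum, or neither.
f'(x) = 2*(-2*x^2 + x + 12)/(x^4 + 12*x^2 + 36)

Solve f'(x) = 0:
  f'(x) = -2*(2*x^2 - x - 12)/(x^2 + 6)^2; the denominator is positive wherever f is defined, so f'(x) = 0 ⇔ -4*x^2 + 2*x + 24 = 0.
  Factor: -4*x^2 + 2*x + 24 = -2*(2*x^2 - x - 12); 2*x^2 - x - 12 = 0 has no rational roots; quadratic formula: x = (1 ± √97)/4.
  ⇒ x = 1/4 - sqrt(97)/4 ≈ -2.2122, 1/4 + sqrt(97)/4 ≈ 2.7122

f''(x) = 2*(4*x^3 - 3*x^2 - 72*x + 6)/(x^6 + 18*x^4 + 108*x^2 + 216)
Second-derivative test at each critical point:
  f''(-2.2122) = 0.1660 > 0 → local minimum
  f''(2.7122) = -0.1104 < 0 → local maximum

Critical points: x = 1/4 - sqrt(97)/4 ≈ -2.2122 (local minimum); x = 1/4 + sqrt(97)/4 ≈ 2.7122 (local maximum)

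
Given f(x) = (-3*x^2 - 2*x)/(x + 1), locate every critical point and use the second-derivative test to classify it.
f'(x) = (-3*x^2 - 6*x - 2)/(x^2 + 2*x + 1)

Solve f'(x) = 0:
  f'(x) = -(3*x^2 + 6*x + 2)/(x + 1)^2; the denominator is positive wherever f is defined, so f'(x) = 0 ⇔ -3*x^2 - 6*x - 2 = 0.
  3*x^2 + 6*x + 2 = 0 has no rational roots; quadratic formula: x = (-6 ± √12)/6.
  ⇒ x = -1 - sqrt(3)/3 ≈ -1.5774, -1 + sqrt(3)/3 ≈ -0.4226

f''(x) = -2/(x^3 + 3*x^2 + 3*x + 1)
Second-derivative test at each critical point:
  f''(-1.5774) = 10.3923 > 0 → local minimum
  f''(-0.4226) = -10.3923 < 0 → local maximum

Critical points: x = -1 - sqrt(3)/3 ≈ -1.5774 (local minimum); x = -1 + sqrt(3)/3 ≈ -0.4226 (local maximum)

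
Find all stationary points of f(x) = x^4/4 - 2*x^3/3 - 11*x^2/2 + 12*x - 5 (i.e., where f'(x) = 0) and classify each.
f'(x) = x^3 - 2*x^2 - 11*x + 12

Solve f'(x) = 0:
  Factor: x^3 - 2*x^2 - 11*x + 12 = (x - 4)*(x - 1)*(x + 3) = 0.
  ⇒ x = -3, 1, 4

f''(x) = 3*x^2 - 4*x - 11
Second-derivative test at each critical point:
  f''(-3) = 28 > 0 → local minimum
  f''(1) = -12 < 0 → local maximum
  f''(4) = 21 > 0 → local minimum

Critical points: x = -3 (local minimum); x = 1 (local maximum); x = 4 (local minimum)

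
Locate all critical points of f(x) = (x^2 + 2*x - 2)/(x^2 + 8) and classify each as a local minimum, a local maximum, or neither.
f'(x) = 2*(-x^2 + 10*x + 8)/(x^4 + 16*x^2 + 64)

Solve f'(x) = 0:
  f'(x) = -2*(x^2 - 10*x - 8)/(x^2 + 8)^2; the denominator is positive wherever f is defined, so f'(x) = 0 ⇔ -2*x^2 + 20*x + 16 = 0.
  Factor: -2*x^2 + 20*x + 16 = -2*(x^2 - 10*x - 8); x^2 - 10*x - 8 = 0 has no rational roots; quadratic formula: x = (10 ± √132)/2.
  ⇒ x = 5 - sqrt(33) ≈ -0.7446, 5 + sqrt(33) ≈ 10.7446

f''(x) = 4*(x^3 - 15*x^2 - 24*x + 40)/(x^6 + 24*x^4 + 192*x^2 + 512)
Second-derivative test at each critical point:
  f''(-0.7446) = 0.3140 > 0 → local minimum
  f''(10.7446) = -0.0015 < 0 → local maximum

Critical points: x = 5 - sqrt(33) ≈ -0.7446 (local minimum); x = 5 + sqrt(33) ≈ 10.7446 (local maximum)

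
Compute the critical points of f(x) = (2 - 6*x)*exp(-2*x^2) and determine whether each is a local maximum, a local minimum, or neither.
f'(x) = 2*(4*x*(3*x - 1) - 3)*exp(-2*x^2)

Solve f'(x) = 0:
  f'(x) = (24*x^2 - 8*x - 6)·exp(-2*x^2) and exp(-2*x^2) > 0 for every x, so f'(x) = 0 ⇔ 24*x^2 - 8*x - 6 = 0.
  Factor: 24*x^2 - 8*x - 6 = 2*(12*x^2 - 4*x - 3); 12*x^2 - 4*x - 3 = 0 has no rational roots; quadratic formula: x = (4 ± √160)/24.
  ⇒ x = 1/6 - sqrt(10)/6 ≈ -0.3604, 1/6 + sqrt(10)/6 ≈ 0.6937

f''(x) = 8*(4*x^2*(1 - 3*x) + 9*x - 1)*exp(-2*x^2)
Second-derivative test at each critical point:
  f''(-0.3604) = -19.5112 < 0 → local maximum
  f''(0.6937) = 9.6626 > 0 → local minimum

Critical points: x = 1/6 - sqrt(10)/6 ≈ -0.3604 (local maximum); x = 1/6 + sqrt(10)/6 ≈ 0.6937 (local minimum)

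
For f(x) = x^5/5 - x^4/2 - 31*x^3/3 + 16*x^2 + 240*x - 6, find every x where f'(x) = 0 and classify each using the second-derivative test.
f'(x) = x^4 - 2*x^3 - 31*x^2 + 32*x + 240

Solve f'(x) = 0:
  Factor: x^4 - 2*x^3 - 31*x^2 + 32*x + 240 = (x - 5)*(x - 4)*(x + 3)*(x + 4) = 0.
  ⇒ x = -4, -3, 4, 5

f''(x) = 4*x^3 - 6*x^2 - 62*x + 32
Second-derivative test at each critical point:
  f''(-4) = -72 < 0 → local maximum
  f''(-3) = 56 > 0 → local minimum
  f''(4) = -56 < 0 → local maximum
  f''(5) = 72 > 0 → local minimum

Critical points: x = -4 (local maximum); x = -3 (local minimum); x = 4 (local maximum); x = 5 (local minimum)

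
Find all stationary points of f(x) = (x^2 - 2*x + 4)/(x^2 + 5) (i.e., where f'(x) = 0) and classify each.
f'(x) = 2*(x^2 + x - 5)/(x^4 + 10*x^2 + 25)

Solve f'(x) = 0:
  f'(x) = 2*(x^2 + x - 5)/(x^2 + 5)^2; the denominator is positive wherever f is defined, so f'(x) = 0 ⇔ 2*x^2 + 2*x - 10 = 0.
  Factor: 2*x^2 + 2*x - 10 = 2*(x^2 + x - 5); x^2 + x - 5 = 0 has no rational roots; quadratic formula: x = (-1 ± √21)/2.
  ⇒ x = -sqrt(21)/2 - 1/2 ≈ -2.7913, -1/2 + sqrt(21)/2 ≈ 1.7913

f''(x) = 2*(-2*x^3 - 3*x^2 + 30*x + 5)/(x^6 + 15*x^4 + 75*x^2 + 125)
Second-derivative test at each critical point:
  f''(-2.7913) = -0.0560 < 0 → local maximum
  f''(1.7913) = 0.1360 > 0 → local minimum

Critical points: x = -sqrt(21)/2 - 1/2 ≈ -2.7913 (local maximum); x = -1/2 + sqrt(21)/2 ≈ 1.7913 (local minimum)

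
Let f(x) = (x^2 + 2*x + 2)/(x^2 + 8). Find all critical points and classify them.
f'(x) = 2*(-x^2 + 6*x + 8)/(x^4 + 16*x^2 + 64)

Solve f'(x) = 0:
  f'(x) = -2*(x^2 - 6*x - 8)/(x^2 + 8)^2; the denominator is positive wherever f is defined, so f'(x) = 0 ⇔ -2*x^2 + 12*x + 16 = 0.
  Factor: -2*x^2 + 12*x + 16 = -2*(x^2 - 6*x - 8); x^2 - 6*x - 8 = 0 has no rational roots; quadratic formula: x = (6 ± √68)/2.
  ⇒ x = 3 - sqrt(17) ≈ -1.1231, 3 + sqrt(17) ≈ 7.1231

f''(x) = 4*(x^3 - 9*x^2 - 24*x + 24)/(x^6 + 24*x^4 + 192*x^2 + 512)
Second-derivative test at each critical point:
  f''(-1.1231) = 0.1923 > 0 → local minimum
  f''(7.1231) = -0.0048 < 0 → local maximum

Critical points: x = 3 - sqrt(17) ≈ -1.1231 (local minimum); x = 3 + sqrt(17) ≈ 7.1231 (local maximum)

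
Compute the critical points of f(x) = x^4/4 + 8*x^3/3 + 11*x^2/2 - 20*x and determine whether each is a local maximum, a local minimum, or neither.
f'(x) = x^3 + 8*x^2 + 11*x - 20

Solve f'(x) = 0:
  Factor: x^3 + 8*x^2 + 11*x - 20 = (x - 1)*(x + 4)*(x + 5) = 0.
  ⇒ x = -5, -4, 1

f''(x) = 3*x^2 + 16*x + 11
Second-derivative test at each critical point:
  f''(-5) = 6 > 0 → local minimum
  f''(-4) = -5 < 0 → local maximum
  f''(1) = 30 > 0 → local minimum

Critical points: x = -5 (local minimum); x = -4 (local maximum); x = 1 (local minimum)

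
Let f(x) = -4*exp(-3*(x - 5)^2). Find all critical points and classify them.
f'(x) = 24*(x - 5)*exp(-3*(x - 5)^2)

Solve f'(x) = 0:
  f'(x) = (24*x - 120)·exp(-3*(x - 5)^2) and exp(-3*(x - 5)^2) > 0 for every x, so f'(x) = 0 ⇔ 24*x - 120 = 0.
  Factor: 24*x - 120 = 24*(x - 5) = 0.
  ⇒ x = 5

f''(x) = 24*(1 - 6*(x - 5)^2)*exp(-3*(x - 5)^2)
Second-derivative test at each critical point:
  f''(5) = 24 > 0 → local minimum

Critical points: x = 5 (local minimum)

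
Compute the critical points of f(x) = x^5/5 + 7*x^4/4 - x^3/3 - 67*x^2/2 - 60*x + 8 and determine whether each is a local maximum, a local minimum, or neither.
f'(x) = x^4 + 7*x^3 - x^2 - 67*x - 60

Solve f'(x) = 0:
  Factor: x^4 + 7*x^3 - x^2 - 67*x - 60 = (x - 3)*(x + 1)*(x + 4)*(x + 5) = 0.
  ⇒ x = -5, -4, -1, 3

f''(x) = 4*x^3 + 21*x^2 - 2*x - 67
Second-derivative test at each critical point:
  f''(-5) = -32 < 0 → local maximum
  f''(-4) = 21 > 0 → local minimum
  f''(-1) = -48 < 0 → local maximum
  f''(3) = 224 > 0 → local minimum

Critical points: x = -5 (local maximum); x = -4 (local minimum); x = -1 (local maximum); x = 3 (local minimum)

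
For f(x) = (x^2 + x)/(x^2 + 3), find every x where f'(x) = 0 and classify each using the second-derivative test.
f'(x) = (-x^2 + 6*x + 3)/(x^4 + 6*x^2 + 9)

Solve f'(x) = 0:
  f'(x) = -(x^2 - 6*x - 3)/(x^2 + 3)^2; the denominator is positive wherever f is defined, so f'(x) = 0 ⇔ -x^2 + 6*x + 3 = 0.
  x^2 - 6*x - 3 = 0 has no rational roots; quadratic formula: x = (6 ± √48)/2.
  ⇒ x = 3 - 2*sqrt(3) ≈ -0.4641, 3 + 2*sqrt(3) ≈ 6.4641

f''(x) = 2*(x^3 - 9*x^2 - 9*x + 9)/(x^6 + 9*x^4 + 27*x^2 + 27)
Second-derivative test at each critical point:
  f''(-0.4641) = 0.6701 > 0 → local minimum
  f''(6.4641) = -0.0035 < 0 → local maximum

Critical points: x = 3 - 2*sqrt(3) ≈ -0.4641 (local minimum); x = 3 + 2*sqrt(3) ≈ 6.4641 (local maximum)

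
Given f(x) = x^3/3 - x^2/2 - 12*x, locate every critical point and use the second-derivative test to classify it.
f'(x) = x^2 - x - 12

Solve f'(x) = 0:
  Factor: x^2 - x - 12 = (x - 4)*(x + 3) = 0.
  ⇒ x = -3, 4

f''(x) = 2*x - 1
Second-derivative test at each critical point:
  f''(-3) = -7 < 0 → local maximum
  f''(4) = 7 > 0 → local minimum

Critical points: x = -3 (local maximum); x = 4 (local minimum)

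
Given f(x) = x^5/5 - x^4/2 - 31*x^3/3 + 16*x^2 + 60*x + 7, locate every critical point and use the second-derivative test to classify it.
f'(x) = x^4 - 2*x^3 - 31*x^2 + 32*x + 60

Solve f'(x) = 0:
  Factor: x^4 - 2*x^3 - 31*x^2 + 32*x + 60 = (x - 6)*(x - 2)*(x + 1)*(x + 5) = 0.
  ⇒ x = -5, -1, 2, 6

f''(x) = 4*x^3 - 6*x^2 - 62*x + 32
Second-derivative test at each critical point:
  f''(-5) = -308 < 0 → local maximum
  f''(-1) = 84 > 0 → local minimum
  f''(2) = -84 < 0 → local maximum
  f''(6) = 308 > 0 → local minimum

Critical points: x = -5 (local maximum); x = -1 (local minimum); x = 2 (local maximum); x = 6 (local minimum)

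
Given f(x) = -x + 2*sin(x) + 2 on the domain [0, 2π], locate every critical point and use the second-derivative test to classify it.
f'(x) = 2*cos(x) - 1

Solve f'(x) = 0 on [0, 2π]:
  f'(x) = 0 ⇔ cos(x) = 1/2, i.e. x = ±arccos(1/2) + 2nπ; keep the solutions lying in [0, 2π].
  ⇒ x = pi/3 ≈ 1.0472, 5*pi/3 ≈ 5.2360

f''(x) = -2*sin(x)
Second-derivative test at each critical point:
  f''(1.0472) = -1.7321 < 0 → local maximum
  f''(5.2360) = 1.7321 > 0 → local minimum

Critical points: x = pi/3 ≈ 1.0472 (local maximum); x = 5*pi/3 ≈ 5.2360 (local minimum)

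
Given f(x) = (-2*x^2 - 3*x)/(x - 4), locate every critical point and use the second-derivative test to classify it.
f'(x) = 2*(-x^2 + 8*x + 6)/(x^2 - 8*x + 16)

Solve f'(x) = 0:
  f'(x) = -2*(x^2 - 8*x - 6)/(x - 4)^2; the denominator is positive wherever f is defined, so f'(x) = 0 ⇔ -2*x^2 + 16*x + 12 = 0.
  Factor: -2*x^2 + 16*x + 12 = -2*(x^2 - 8*x - 6); x^2 - 8*x - 6 = 0 has no rational roots; quadratic formula: x = (8 ± √88)/2.
  ⇒ x = 4 - sqrt(22) ≈ -0.6904, 4 + sqrt(22) ≈ 8.6904

f''(x) = -88/(x^3 - 12*x^2 + 48*x - 64)
Second-derivative test at each critical point:
  f''(-0.6904) = 0.8528 > 0 → local minimum
  f''(8.6904) = -0.8528 < 0 → local maximum

Critical points: x = 4 - sqrt(22) ≈ -0.6904 (local minimum); x = 4 + sqrt(22) ≈ 8.6904 (local maximum)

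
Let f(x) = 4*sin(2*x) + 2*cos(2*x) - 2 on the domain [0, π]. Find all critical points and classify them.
f'(x) = -4*sin(2*x) + 8*cos(2*x)

Solve f'(x) = 0 on [0, π]:
  f'(x) = 0 ⇔ 4*cos(2*x) = 2*sin(2*x) ⇔ tan(2*x) = 2, i.e. 2*x = arctan(2) + nπ; keep the solutions lying in [0, π].
  ⇒ x = atan(2)/2 ≈ 0.5536, atan(2)/2 + pi/2 ≈ 2.1244

f''(x) = -16*sin(2*x) - 8*cos(2*x)
Second-derivative test at each critical point:
  f''(0.5536) = -17.8885 < 0 → local maximum
  f''(2.1244) = 17.8885 > 0 → local minimum

Critical points: x = atan(2)/2 ≈ 0.5536 (local maximum); x = atan(2)/2 + pi/2 ≈ 2.1244 (local minimum)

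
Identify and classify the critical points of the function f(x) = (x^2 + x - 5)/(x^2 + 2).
f'(x) = (-x^2 + 14*x + 2)/(x^4 + 4*x^2 + 4)

Solve f'(x) = 0:
  f'(x) = -(x^2 - 14*x - 2)/(x^2 + 2)^2; the denominator is positive wherever f is defined, so f'(x) = 0 ⇔ -x^2 + 14*x + 2 = 0.
  x^2 - 14*x - 2 = 0 has no rational roots; quadratic formula: x = (14 ± √204)/2.
  ⇒ x = 7 - sqrt(51) ≈ -0.1414, 7 + sqrt(51) ≈ 14.1414

f''(x) = 2*(x^3 - 21*x^2 - 6*x + 14)/(x^6 + 6*x^4 + 12*x^2 + 8)
Second-derivative test at each critical point:
  f''(-0.1414) = 3.5004 > 0 → local minimum
  f''(14.1414) = -3.501e-04 < 0 → local maximum

Critical points: x = 7 - sqrt(51) ≈ -0.1414 (local minimum); x = 7 + sqrt(51) ≈ 14.1414 (local maximum)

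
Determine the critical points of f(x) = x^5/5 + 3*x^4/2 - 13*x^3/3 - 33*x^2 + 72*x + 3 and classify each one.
f'(x) = x^4 + 6*x^3 - 13*x^2 - 66*x + 72

Solve f'(x) = 0:
  Factor: x^4 + 6*x^3 - 13*x^2 - 66*x + 72 = (x - 3)*(x - 1)*(x + 4)*(x + 6) = 0.
  ⇒ x = -6, -4, 1, 3

f''(x) = 4*x^3 + 18*x^2 - 26*x - 66
Second-derivative test at each critical point:
  f''(-6) = -126 < 0 → local maximum
  f''(-4) = 70 > 0 → local minimum
  f''(1) = -70 < 0 → local maximum
  f''(3) = 126 > 0 → local minimum

Critical points: x = -6 (local maximum); x = -4 (local minimum); x = 1 (local maximum); x = 3 (local minimum)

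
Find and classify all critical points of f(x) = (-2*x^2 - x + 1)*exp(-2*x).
f'(x) = (4*x^2 - 2*x - 3)*exp(-2*x)

Solve f'(x) = 0:
  f'(x) = (4*x^2 - 2*x - 3)·exp(-2*x) and exp(-2*x) > 0 for every x, so f'(x) = 0 ⇔ 4*x^2 - 2*x - 3 = 0.
  4*x^2 - 2*x - 3 = 0 has no rational roots; quadratic formula: x = (2 ± √52)/8.
  ⇒ x = 1/4 - sqrt(13)/4 ≈ -0.6514, 1/4 + sqrt(13)/4 ≈ 1.1514

f''(x) = 4*(-2*x^2 + 3*x + 1)*exp(-2*x)
Second-derivative test at each critical point:
  f''(-0.6514) = -26.5332 < 0 → local maximum
  f''(1.1514) = 0.7210 > 0 → local minimum

Critical points: x = 1/4 - sqrt(13)/4 ≈ -0.6514 (local maximum); x = 1/4 + sqrt(13)/4 ≈ 1.1514 (local minimum)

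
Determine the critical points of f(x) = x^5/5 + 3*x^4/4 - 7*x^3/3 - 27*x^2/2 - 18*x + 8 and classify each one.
f'(x) = x^4 + 3*x^3 - 7*x^2 - 27*x - 18

Solve f'(x) = 0:
  Factor: x^4 + 3*x^3 - 7*x^2 - 27*x - 18 = (x - 3)*(x + 1)*(x + 2)*(x + 3) = 0.
  ⇒ x = -3, -2, -1, 3

f''(x) = 4*x^3 + 9*x^2 - 14*x - 27
Second-derivative test at each critical point:
  f''(-3) = -12 < 0 → local maximum
  f''(-2) = 5 > 0 → local minimum
  f''(-1) = -8 < 0 → local maximum
  f''(3) = 120 > 0 → local minimum

Critical points: x = -3 (local maximum); x = -2 (local minimum); x = -1 (local maximum); x = 3 (local minimum)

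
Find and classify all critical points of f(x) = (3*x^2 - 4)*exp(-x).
f'(x) = (-3*x^2 + 6*x + 4)*exp(-x)

Solve f'(x) = 0:
  f'(x) = (-3*x^2 + 6*x + 4)·exp(-x) and exp(-x) > 0 for every x, so f'(x) = 0 ⇔ -3*x^2 + 6*x + 4 = 0.
  3*x^2 - 6*x - 4 = 0 has no rational roots; quadratic formula: x = (6 ± √84)/6.
  ⇒ x = 1 - sqrt(21)/3 ≈ -0.5275, 1 + sqrt(21)/3 ≈ 2.5275

f''(x) = (3*x^2 - 12*x + 2)*exp(-x)
Second-derivative test at each critical point:
  f''(-0.5275) = 15.5325 > 0 → local minimum
  f''(2.5275) = -0.7319 < 0 → local maximum

Critical points: x = 1 - sqrt(21)/3 ≈ -0.5275 (local minimum); x = 1 + sqrt(21)/3 ≈ 2.5275 (local maximum)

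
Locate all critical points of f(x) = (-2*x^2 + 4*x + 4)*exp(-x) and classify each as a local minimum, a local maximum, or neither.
f'(x) = 2*x*(x - 4)*exp(-x)

Solve f'(x) = 0:
  f'(x) = (2*x^2 - 8*x)·exp(-x) and exp(-x) > 0 for every x, so f'(x) = 0 ⇔ 2*x^2 - 8*x = 0.
  Factor: 2*x^2 - 8*x = 2*x*(x - 4) = 0.
  ⇒ x = 0, 4

f''(x) = 2*(-x^2 + 6*x - 4)*exp(-x)
Second-derivative test at each critical point:
  f''(0) = -8 < 0 → local maximum
  f''(4) = 0.1465 > 0 → local minimum

Critical points: x = 0 (local maximum); x = 4 (local minimum)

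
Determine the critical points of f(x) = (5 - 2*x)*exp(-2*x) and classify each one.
f'(x) = 4*(x - 3)*exp(-2*x)

Solve f'(x) = 0:
  f'(x) = (4*x - 12)·exp(-2*x) and exp(-2*x) > 0 for every x, so f'(x) = 0 ⇔ 4*x - 12 = 0.
  Factor: 4*x - 12 = 4*(x - 3) = 0.
  ⇒ x = 3

f''(x) = 4*(7 - 2*x)*exp(-2*x)
Second-derivative test at each critical point:
  f''(3) = 0.0099 > 0 → local minimum

Critical points: x = 3 (local minimum)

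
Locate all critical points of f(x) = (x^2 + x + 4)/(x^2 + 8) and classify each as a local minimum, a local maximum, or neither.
f'(x) = (-x^2 + 8*x + 8)/(x^4 + 16*x^2 + 64)

Solve f'(x) = 0:
  f'(x) = -(x^2 - 8*x - 8)/(x^2 + 8)^2; the denominator is positive wherever f is defined, so f'(x) = 0 ⇔ -x^2 + 8*x + 8 = 0.
  x^2 - 8*x - 8 = 0 has no rational roots; quadratic formula: x = (8 ± √96)/2.
  ⇒ x = 4 - 2*sqrt(6) ≈ -0.8990, 4 + 2*sqrt(6) ≈ 8.8990

f''(x) = 2*(x^3 - 12*x^2 - 24*x + 32)/(x^6 + 24*x^4 + 192*x^2 + 512)
Second-derivative test at each critical point:
  f''(-0.8990) = 0.1263 > 0 → local minimum
  f''(8.8990) = -0.0013 < 0 → local maximum

Critical points: x = 4 - 2*sqrt(6) ≈ -0.8990 (local minimum); x = 4 + 2*sqrt(6) ≈ 8.8990 (local maximum)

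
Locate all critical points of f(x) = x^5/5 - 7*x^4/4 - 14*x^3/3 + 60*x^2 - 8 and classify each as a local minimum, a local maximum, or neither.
f'(x) = x*(x^3 - 7*x^2 - 14*x + 120)

Solve f'(x) = 0:
  Factor: x^4 - 7*x^3 - 14*x^2 + 120*x = x*(x - 6)*(x - 5)*(x + 4) = 0.
  ⇒ x = -4, 0, 5, 6

f''(x) = 4*x^3 - 21*x^2 - 28*x + 120
Second-derivative test at each critical point:
  f''(-4) = -360 < 0 → local maximum
  f''(0) = 120 > 0 → local minimum
  f''(5) = -45 < 0 → local maximum
  f''(6) = 60 > 0 → local minimum

Critical points: x = -4 (local maximum); x = 0 (local minimum); x = 5 (local maximum); x = 6 (local minimum)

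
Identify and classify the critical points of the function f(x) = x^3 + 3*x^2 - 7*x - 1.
f'(x) = 3*x^2 + 6*x - 7

Solve f'(x) = 0:
  3*x^2 + 6*x - 7 = 0 has no rational roots; quadratic formula: x = (-6 ± √120)/6.
  ⇒ x = -sqrt(30)/3 - 1 ≈ -2.8257, -1 + sqrt(30)/3 ≈ 0.8257

f''(x) = 6*x + 6
Second-derivative test at each critical point:
  f''(-2.8257) = -10.9545 < 0 → local maximum
  f''(0.8257) = 10.9545 > 0 → local minimum

Critical points: x = -sqrt(30)/3 - 1 ≈ -2.8257 (local maximum); x = -1 + sqrt(30)/3 ≈ 0.8257 (local minimum)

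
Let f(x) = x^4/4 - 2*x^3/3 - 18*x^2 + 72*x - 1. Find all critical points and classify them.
f'(x) = x^3 - 2*x^2 - 36*x + 72

Solve f'(x) = 0:
  Factor: x^3 - 2*x^2 - 36*x + 72 = (x - 6)*(x - 2)*(x + 6) = 0.
  ⇒ x = -6, 2, 6

f''(x) = 3*x^2 - 4*x - 36
Second-derivative test at each critical point:
  f''(-6) = 96 > 0 → local minimum
  f''(2) = -32 < 0 → local maximum
  f''(6) = 48 > 0 → local minimum

Critical points: x = -6 (local minimum); x = 2 (local maximum); x = 6 (local minimum)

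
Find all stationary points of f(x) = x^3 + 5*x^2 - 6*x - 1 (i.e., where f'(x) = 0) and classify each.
f'(x) = 3*x^2 + 10*x - 6

Solve f'(x) = 0:
  3*x^2 + 10*x - 6 = 0 has no rational roots; quadratic formula: x = (-10 ± √172)/6.
  ⇒ x = -sqrt(43)/3 - 5/3 ≈ -3.8525, -5/3 + sqrt(43)/3 ≈ 0.5191

f''(x) = 6*x + 10
Second-derivative test at each critical point:
  f''(-3.8525) = -13.1149 < 0 → local maximum
  f''(0.5191) = 13.1149 > 0 → local minimum

Critical points: x = -sqrt(43)/3 - 5/3 ≈ -3.8525 (local maximum); x = -5/3 + sqrt(43)/3 ≈ 0.5191 (local minimum)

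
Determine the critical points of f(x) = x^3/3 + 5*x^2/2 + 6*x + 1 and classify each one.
f'(x) = x^2 + 5*x + 6

Solve f'(x) = 0:
  Factor: x^2 + 5*x + 6 = (x + 2)*(x + 3) = 0.
  ⇒ x = -3, -2

f''(x) = 2*x + 5
Second-derivative test at each critical point:
  f''(-3) = -1 < 0 → local maximum
  f''(-2) = 1 > 0 → local minimum

Critical points: x = -3 (local maximum); x = -2 (local minimum)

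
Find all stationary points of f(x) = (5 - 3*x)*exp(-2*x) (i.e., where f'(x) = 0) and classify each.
f'(x) = (6*x - 13)*exp(-2*x)

Solve f'(x) = 0:
  f'(x) = (6*x - 13)·exp(-2*x) and exp(-2*x) > 0 for every x, so f'(x) = 0 ⇔ 6*x - 13 = 0.
  6*x - 13 = 0.
  ⇒ x = 13/6

f''(x) = 4*(8 - 3*x)*exp(-2*x)
Second-derivative test at each critical point:
  f''(13/6) = 0.0787 > 0 → local minimum

Critical points: x = 13/6 (local minimum)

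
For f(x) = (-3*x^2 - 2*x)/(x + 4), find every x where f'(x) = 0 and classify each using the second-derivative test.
f'(x) = (-3*x^2 - 24*x - 8)/(x^2 + 8*x + 16)

Solve f'(x) = 0:
  f'(x) = -(3*x^2 + 24*x + 8)/(x + 4)^2; the denominator is positive wherever f is defined, so f'(x) = 0 ⇔ -3*x^2 - 24*x - 8 = 0.
  3*x^2 + 24*x + 8 = 0 has no rational roots; quadratic formula: x = (-24 ± √480)/6.
  ⇒ x = -4 - 2*sqrt(30)/3 ≈ -7.6515, -4 + 2*sqrt(30)/3 ≈ -0.3485

f''(x) = -80/(x^3 + 12*x^2 + 48*x + 64)
Second-derivative test at each critical point:
  f''(-7.6515) = 1.6432 > 0 → local minimum
  f''(-0.3485) = -1.6432 < 0 → local maximum

Critical points: x = -4 - 2*sqrt(30)/3 ≈ -7.6515 (local minimum); x = -4 + 2*sqrt(30)/3 ≈ -0.3485 (local maximum)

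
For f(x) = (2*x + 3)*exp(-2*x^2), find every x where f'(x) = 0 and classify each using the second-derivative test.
f'(x) = 2*(-2*x*(2*x + 3) + 1)*exp(-2*x^2)

Solve f'(x) = 0:
  f'(x) = (-8*x^2 - 12*x + 2)·exp(-2*x^2) and exp(-2*x^2) > 0 for every x, so f'(x) = 0 ⇔ -8*x^2 - 12*x + 2 = 0.
  Factor: -8*x^2 - 12*x + 2 = -2*(4*x^2 + 6*x - 1); 4*x^2 + 6*x - 1 = 0 has no rational roots; quadratic formula: x = (-6 ± √52)/8.
  ⇒ x = -sqrt(13)/4 - 3/4 ≈ -1.6514, -3/4 + sqrt(13)/4 ≈ 0.1514

f''(x) = 4*(4*x^2*(2*x + 3) - 6*x - 3)*exp(-2*x^2)
Second-derivative test at each critical point:
  f''(-1.6514) = 0.0617 > 0 → local minimum
  f''(0.1514) = -13.7761 < 0 → local maximum

Critical points: x = -sqrt(13)/4 - 3/4 ≈ -1.6514 (local minimum); x = -3/4 + sqrt(13)/4 ≈ 0.1514 (local maximum)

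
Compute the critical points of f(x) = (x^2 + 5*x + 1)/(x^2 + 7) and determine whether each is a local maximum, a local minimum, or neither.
f'(x) = (-5*x^2 + 12*x + 35)/(x^4 + 14*x^2 + 49)

Solve f'(x) = 0:
  f'(x) = -(5*x^2 - 12*x - 35)/(x^2 + 7)^2; the denominator is positive wherever f is defined, so f'(x) = 0 ⇔ -5*x^2 + 12*x + 35 = 0.
  5*x^2 - 12*x - 35 = 0 has no rational roots; quadratic formula: x = (12 ± √844)/10.
  ⇒ x = 6/5 - sqrt(211)/5 ≈ -1.7052, 6/5 + sqrt(211)/5 ≈ 4.1052

f''(x) = 2*(5*x^3 - 18*x^2 - 105*x + 42)/(x^6 + 21*x^4 + 147*x^2 + 343)
Second-derivative test at each critical point:
  f''(-1.7052) = 0.2960 > 0 → local minimum
  f''(4.1052) = -0.0511 < 0 → local maximum

Critical points: x = 6/5 - sqrt(211)/5 ≈ -1.7052 (local minimum); x = 6/5 + sqrt(211)/5 ≈ 4.1052 (local maximum)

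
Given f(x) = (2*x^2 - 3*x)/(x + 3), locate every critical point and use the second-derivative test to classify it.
f'(x) = (2*x^2 + 12*x - 9)/(x^2 + 6*x + 9)

Solve f'(x) = 0:
  f'(x) = (2*x^2 + 12*x - 9)/(x + 3)^2; the denominator is positive wherever f is defined, so f'(x) = 0 ⇔ 2*x^2 + 12*x - 9 = 0.
  2*x^2 + 12*x - 9 = 0 has no rational roots; quadratic formula: x = (-12 ± √216)/4.
  ⇒ x = -3*sqrt(6)/2 - 3 ≈ -6.6742, -3 + 3*sqrt(6)/2 ≈ 0.6742

f''(x) = 54/(x^3 + 9*x^2 + 27*x + 27)
Second-derivative test at each critical point:
  f''(-6.6742) = -1.0887 < 0 → local maximum
  f''(0.6742) = 1.0887 > 0 → local minimum

Critical points: x = -3*sqrt(6)/2 - 3 ≈ -6.6742 (local maximum); x = -3 + 3*sqrt(6)/2 ≈ 0.6742 (local minimum)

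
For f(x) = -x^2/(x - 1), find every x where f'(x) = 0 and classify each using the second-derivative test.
f'(x) = x*(2 - x)/(x - 1)^2

Solve f'(x) = 0:
  f'(x) = -x*(x - 2)/(x - 1)^2; the denominator is positive wherever f is defined, so f'(x) = 0 ⇔ -x^2 + 2*x = 0.
  Factor: -x^2 + 2*x = -x*(x - 2) = 0.
  ⇒ x = 0, 2

f''(x) = -2/(x^3 - 3*x^2 + 3*x - 1)
Second-derivative test at each critical point:
  f''(0) = 2 > 0 → local minimum
  f''(2) = -2 < 0 → local maximum

Critical points: x = 0 (local minimum); x = 2 (local maximum)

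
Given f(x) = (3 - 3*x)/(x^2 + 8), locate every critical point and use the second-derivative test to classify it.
f'(x) = 3*(-x^2 + 2*x*(x - 1) - 8)/(x^2 + 8)^2

Solve f'(x) = 0:
  f'(x) = 3*(x - 4)*(x + 2)/(x^2 + 8)^2; the denominator is positive wherever f is defined, so f'(x) = 0 ⇔ 3*x^2 - 6*x - 24 = 0.
  Factor: 3*x^2 - 6*x - 24 = 3*(x - 4)*(x + 2) = 0.
  ⇒ x = -2, 4

f''(x) = 6*(4*x^2*(1 - x) + (3*x - 1)*(x^2 + 8))/(x^2 + 8)^3
Second-derivative test at each critical point:
  f''(-2) = -1/8 < 0 → local maximum
  f''(4) = 1/32 > 0 → local minimum

Critical points: x = -2 (local maximum); x = 4 (local minimum)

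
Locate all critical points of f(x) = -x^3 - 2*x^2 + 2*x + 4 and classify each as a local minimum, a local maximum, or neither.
f'(x) = -3*x^2 - 4*x + 2

Solve f'(x) = 0:
  3*x^2 + 4*x - 2 = 0 has no rational roots; quadratic formula: x = (-4 ± √40)/6.
  ⇒ x = -sqrt(10)/3 - 2/3 ≈ -1.7208, -2/3 + sqrt(10)/3 ≈ 0.3874

f''(x) = -6*x - 4
Second-derivative test at each critical point:
  f''(-1.7208) = 6.3246 > 0 → local minimum
  f''(0.3874) = -6.3246 < 0 → local maximum

Critical points: x = -sqrt(10)/3 - 2/3 ≈ -1.7208 (local minimum); x = -2/3 + sqrt(10)/3 ≈ 0.3874 (local maximum)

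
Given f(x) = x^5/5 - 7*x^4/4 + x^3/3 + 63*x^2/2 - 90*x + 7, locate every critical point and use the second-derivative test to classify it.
f'(x) = x^4 - 7*x^3 + x^2 + 63*x - 90

Solve f'(x) = 0:
  Factor: x^4 - 7*x^3 + x^2 + 63*x - 90 = (x - 5)*(x - 3)*(x - 2)*(x + 3) = 0.
  ⇒ x = -3, 2, 3, 5

f''(x) = 4*x^3 - 21*x^2 + 2*x + 63
Second-derivative test at each critical point:
  f''(-3) = -240 < 0 → local maximum
  f''(2) = 15 > 0 → local minimum
  f''(3) = -12 < 0 → local maximum
  f''(5) = 48 > 0 → local minimum

Critical points: x = -3 (local maximum); x = 2 (local minimum); x = 3 (local maximum); x = 5 (local minimum)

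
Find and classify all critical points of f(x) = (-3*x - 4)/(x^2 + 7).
f'(x) = (3*x^2 + 8*x - 21)/(x^4 + 14*x^2 + 49)

Solve f'(x) = 0:
  f'(x) = (3*x^2 + 8*x - 21)/(x^2 + 7)^2; the denominator is positive wherever f is defined, so f'(x) = 0 ⇔ 3*x^2 + 8*x - 21 = 0.
  3*x^2 + 8*x - 21 = 0 has no rational roots; quadratic formula: x = (-8 ± √316)/6.
  ⇒ x = -sqrt(79)/3 - 4/3 ≈ -4.2961, -4/3 + sqrt(79)/3 ≈ 1.6294

f''(x) = 2*(-4*x^2*(3*x + 4) + (9*x + 4)*(x^2 + 7))/(x^2 + 7)^3
Second-derivative test at each critical point:
  f''(-4.2961) = -0.0274 < 0 → local maximum
  f''(1.6294) = 0.1907 > 0 → local minimum

Critical points: x = -sqrt(79)/3 - 4/3 ≈ -4.2961 (local maximum); x = -4/3 + sqrt(79)/3 ≈ 1.6294 (local minimum)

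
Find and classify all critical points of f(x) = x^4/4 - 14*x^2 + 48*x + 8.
f'(x) = x^3 - 28*x + 48

Solve f'(x) = 0:
  Factor: x^3 - 28*x + 48 = (x - 4)*(x - 2)*(x + 6) = 0.
  ⇒ x = -6, 2, 4

f''(x) = 3*x^2 - 28
Second-derivative test at each critical point:
  f''(-6) = 80 > 0 → local minimum
  f''(2) = -16 < 0 → local maximum
  f''(4) = 20 > 0 → local minimum

Critical points: x = -6 (local minimum); x = 2 (local maximum); x = 4 (local minimum)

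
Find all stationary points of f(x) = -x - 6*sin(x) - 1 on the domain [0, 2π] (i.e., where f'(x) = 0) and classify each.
f'(x) = -6*cos(x) - 1

Solve f'(x) = 0 on [0, 2π]:
  f'(x) = 0 ⇔ cos(x) = -1/6, i.e. x = ±arccos(-1/6) + 2nπ; keep the solutions lying in [0, 2π].
  ⇒ x = acos(-1/6) ≈ 1.7382, -acos(-1/6) + 2*pi ≈ 4.5449

f''(x) = 6*sin(x)
Second-derivative test at each critical point:
  f''(1.7382) = 5.9161 > 0 → local minimum
  f''(4.5449) = -5.9161 < 0 → local maximum

Critical points: x = acos(-1/6) ≈ 1.7382 (local minimum); x = -acos(-1/6) + 2*pi ≈ 4.5449 (local maximum)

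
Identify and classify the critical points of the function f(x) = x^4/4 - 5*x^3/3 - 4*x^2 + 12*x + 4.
f'(x) = x^3 - 5*x^2 - 8*x + 12

Solve f'(x) = 0:
  Factor: x^3 - 5*x^2 - 8*x + 12 = (x - 6)*(x - 1)*(x + 2) = 0.
  ⇒ x = -2, 1, 6

f''(x) = 3*x^2 - 10*x - 8
Second-derivative test at each critical point:
  f''(-2) = 24 > 0 → local minimum
  f''(1) = -15 < 0 → local maximum
  f''(6) = 40 > 0 → local minimum

Critical points: x = -2 (local minimum); x = 1 (local maximum); x = 6 (local minimum)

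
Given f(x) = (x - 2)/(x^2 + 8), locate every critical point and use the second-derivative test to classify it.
f'(x) = (x^2 - 2*x*(x - 2) + 8)/(x^2 + 8)^2

Solve f'(x) = 0:
  f'(x) = -(x^2 - 4*x - 8)/(x^2 + 8)^2; the denominator is positive wherever f is defined, so f'(x) = 0 ⇔ -x^2 + 4*x + 8 = 0.
  x^2 - 4*x - 8 = 0 has no rational roots; quadratic formula: x = (4 ± √48)/2.
  ⇒ x = 2 - 2*sqrt(3) ≈ -1.4641, 2 + 2*sqrt(3) ≈ 5.4641

f''(x) = 2*(4*x^2*(x - 2) + (2 - 3*x)*(x^2 + 8))/(x^2 + 8)^3
Second-derivative test at each critical point:
  f''(-1.4641) = 0.0673 > 0 → local minimum
  f''(5.4641) = -0.0048 < 0 → local maximum

Critical points: x = 2 - 2*sqrt(3) ≈ -1.4641 (local minimum); x = 2 + 2*sqrt(3) ≈ 5.4641 (local maximum)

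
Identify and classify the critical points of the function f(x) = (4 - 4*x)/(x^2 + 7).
f'(x) = 4*(-x^2 + 2*x*(x - 1) - 7)/(x^2 + 7)^2

Solve f'(x) = 0:
  f'(x) = 4*(x^2 - 2*x - 7)/(x^2 + 7)^2; the denominator is positive wherever f is defined, so f'(x) = 0 ⇔ 4*x^2 - 8*x - 28 = 0.
  Factor: 4*x^2 - 8*x - 28 = 4*(x^2 - 2*x - 7); x^2 - 2*x - 7 = 0 has no rational roots; quadratic formula: x = (2 ± √32)/2.
  ⇒ x = 1 - 2*sqrt(2) ≈ -1.8284, 1 + 2*sqrt(2) ≈ 3.8284

f''(x) = 8*(4*x^2*(1 - x) + (3*x - 1)*(x^2 + 7))/(x^2 + 7)^3
Second-derivative test at each critical point:
  f''(-1.8284) = -0.2115 < 0 → local maximum
  f''(3.8284) = 0.0482 > 0 → local minimum

Critical points: x = 1 - 2*sqrt(2) ≈ -1.8284 (local maximum); x = 1 + 2*sqrt(2) ≈ 3.8284 (local minimum)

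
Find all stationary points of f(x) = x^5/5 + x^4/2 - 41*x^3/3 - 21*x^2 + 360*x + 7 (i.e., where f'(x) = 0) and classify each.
f'(x) = x^4 + 2*x^3 - 41*x^2 - 42*x + 360

Solve f'(x) = 0:
  Factor: x^4 + 2*x^3 - 41*x^2 - 42*x + 360 = (x - 5)*(x - 3)*(x + 4)*(x + 6) = 0.
  ⇒ x = -6, -4, 3, 5

f''(x) = 4*x^3 + 6*x^2 - 82*x - 42
Second-derivative test at each critical point:
  f''(-6) = -198 < 0 → local maximum
  f''(-4) = 126 > 0 → local minimum
  f''(3) = -126 < 0 → local maximum
  f''(5) = 198 > 0 → local minimum

Critical points: x = -6 (local maximum); x = -4 (local minimum); x = 3 (local maximum); x = 5 (local minimum)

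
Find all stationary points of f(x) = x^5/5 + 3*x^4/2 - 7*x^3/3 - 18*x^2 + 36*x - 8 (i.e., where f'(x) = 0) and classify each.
f'(x) = x^4 + 6*x^3 - 7*x^2 - 36*x + 36

Solve f'(x) = 0:
  Factor: x^4 + 6*x^3 - 7*x^2 - 36*x + 36 = (x - 2)*(x - 1)*(x + 3)*(x + 6) = 0.
  ⇒ x = -6, -3, 1, 2

f''(x) = 4*x^3 + 18*x^2 - 14*x - 36
Second-derivative test at each critical point:
  f''(-6) = -168 < 0 → local maximum
  f''(-3) = 60 > 0 → local minimum
  f''(1) = -28 < 0 → local maximum
  f''(2) = 40 > 0 → local minimum

Critical points: x = -6 (local maximum); x = -3 (local minimum); x = 1 (local maximum); x = 2 (local minimum)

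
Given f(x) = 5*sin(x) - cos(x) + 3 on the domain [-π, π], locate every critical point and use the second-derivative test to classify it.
f'(x) = sin(x) + 5*cos(x)

Solve f'(x) = 0 on [-π, π]:
  f'(x) = 0 ⇔ 5*cos(x) = -sin(x) ⇔ tan(x) = -5, i.e. x = arctan(-5) + nπ; keep the solutions lying in [-π, π].
  ⇒ x = -atan(5) ≈ -1.3734, pi - atan(5) ≈ 1.7682

f''(x) = -5*sin(x) + cos(x)
Second-derivative test at each critical point:
  f''(-1.3734) = 5.0990 > 0 → local minimum
  f''(1.7682) = -5.0990 < 0 → local maximum

Critical points: x = -atan(5) ≈ -1.3734 (local minimum); x = pi - atan(5) ≈ 1.7682 (local maximum)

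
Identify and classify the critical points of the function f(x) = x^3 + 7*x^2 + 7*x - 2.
f'(x) = 3*x^2 + 14*x + 7

Solve f'(x) = 0:
  3*x^2 + 14*x + 7 = 0 has no rational roots; quadratic formula: x = (-14 ± √112)/6.
  ⇒ x = -7/3 - 2*sqrt(7)/3 ≈ -4.0972, -7/3 + 2*sqrt(7)/3 ≈ -0.5695

f''(x) = 6*x + 14
Second-derivative test at each critical point:
  f''(-4.0972) = -10.5830 < 0 → local maximum
  f''(-0.5695) = 10.5830 > 0 → local minimum

Critical points: x = -7/3 - 2*sqrt(7)/3 ≈ -4.0972 (local maximum); x = -7/3 + 2*sqrt(7)/3 ≈ -0.5695 (local minimum)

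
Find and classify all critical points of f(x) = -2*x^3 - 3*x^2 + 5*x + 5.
f'(x) = -6*x^2 - 6*x + 5

Solve f'(x) = 0:
  6*x^2 + 6*x - 5 = 0 has no rational roots; quadratic formula: x = (-6 ± √156)/12.
  ⇒ x = -sqrt(39)/6 - 1/2 ≈ -1.5408, -1/2 + sqrt(39)/6 ≈ 0.5408

f''(x) = -12*x - 6
Second-derivative test at each critical point:
  f''(-1.5408) = 12.4900 > 0 → local minimum
  f''(0.5408) = -12.4900 < 0 → local maximum

Critical points: x = -sqrt(39)/6 - 1/2 ≈ -1.5408 (local minimum); x = -1/2 + sqrt(39)/6 ≈ 0.5408 (local maximum)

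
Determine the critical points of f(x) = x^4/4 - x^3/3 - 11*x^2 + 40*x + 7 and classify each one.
f'(x) = x^3 - x^2 - 22*x + 40

Solve f'(x) = 0:
  Factor: x^3 - x^2 - 22*x + 40 = (x - 4)*(x - 2)*(x + 5) = 0.
  ⇒ x = -5, 2, 4

f''(x) = 3*x^2 - 2*x - 22
Second-derivative test at each critical point:
  f''(-5) = 63 > 0 → local minimum
  f''(2) = -14 < 0 → local maximum
  f''(4) = 18 > 0 → local minimum

Critical points: x = -5 (local minimum); x = 2 (local maximum); x = 4 (local minimum)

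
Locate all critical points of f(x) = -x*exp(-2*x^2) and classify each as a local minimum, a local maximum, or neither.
f'(x) = (4*x^2 - 1)*exp(-2*x^2)

Solve f'(x) = 0:
  f'(x) = (4*x^2 - 1)·exp(-2*x^2) and exp(-2*x^2) > 0 for every x, so f'(x) = 0 ⇔ 4*x^2 - 1 = 0.
  Factor: 4*x^2 - 1 = (2*x - 1)*(2*x + 1) = 0.
  ⇒ x = -1/2, 1/2

f''(x) = (-16*x^3 + 12*x)*exp(-2*x^2)
Second-derivative test at each critical point:
  f''(-1/2) = -2.4261 < 0 → local maximum
  f''(1/2) = 2.4261 > 0 → local minimum

Critical points: x = -1/2 (local maximum); x = 1/2 (local minimum)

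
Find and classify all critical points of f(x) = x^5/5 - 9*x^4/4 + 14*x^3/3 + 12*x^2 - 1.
f'(x) = x*(x^3 - 9*x^2 + 14*x + 24)

Solve f'(x) = 0:
  Factor: x^4 - 9*x^3 + 14*x^2 + 24*x = x*(x - 6)*(x - 4)*(x + 1) = 0.
  ⇒ x = -1, 0, 4, 6

f''(x) = 4*x^3 - 27*x^2 + 28*x + 24
Second-derivative test at each critical point:
  f''(-1) = -35 < 0 → local maximum
  f''(0) = 24 > 0 → local minimum
  f''(4) = -40 < 0 → local maximum
  f''(6) = 84 > 0 → local minimum

Critical points: x = -1 (local maximum); x = 0 (local minimum); x = 4 (local maximum); x = 6 (local minimum)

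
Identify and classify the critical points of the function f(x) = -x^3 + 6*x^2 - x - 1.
f'(x) = -3*x^2 + 12*x - 1

Solve f'(x) = 0:
  3*x^2 - 12*x + 1 = 0 has no rational roots; quadratic formula: x = (12 ± √132)/6.
  ⇒ x = 2 - sqrt(33)/3 ≈ 0.0851, sqrt(33)/3 + 2 ≈ 3.9149

f''(x) = 12 - 6*x
Second-derivative test at each critical point:
  f''(0.0851) = 11.4891 > 0 → local minimum
  f''(3.9149) = -11.4891 < 0 → local maximum

Critical points: x = 2 - sqrt(33)/3 ≈ 0.0851 (local minimum); x = sqrt(33)/3 + 2 ≈ 3.9149 (local maximum)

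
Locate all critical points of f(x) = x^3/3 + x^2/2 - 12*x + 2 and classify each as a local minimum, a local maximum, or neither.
f'(x) = x^2 + x - 12

Solve f'(x) = 0:
  Factor: x^2 + x - 12 = (x - 3)*(x + 4) = 0.
  ⇒ x = -4, 3

f''(x) = 2*x + 1
Second-derivative test at each critical point:
  f''(-4) = -7 < 0 → local maximum
  f''(3) = 7 > 0 → local minimum

Critical points: x = -4 (local maximum); x = 3 (local minimum)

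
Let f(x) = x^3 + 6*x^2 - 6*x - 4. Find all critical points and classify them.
f'(x) = 3*x^2 + 12*x - 6

Solve f'(x) = 0:
  Factor: 3*x^2 + 12*x - 6 = 3*(x^2 + 4*x - 2); x^2 + 4*x - 2 = 0 has no rational roots; quadratic formula: x = (-4 ± √24)/2.
  ⇒ x = -sqrt(6) - 2 ≈ -4.4495, -2 + sqrt(6) ≈ 0.4495

f''(x) = 6*x + 12
Second-derivative test at each critical point:
  f''(-4.4495) = -14.6969 < 0 → local maximum
  f''(0.4495) = 14.6969 > 0 → local minimum

Critical points: x = -sqrt(6) - 2 ≈ -4.4495 (local maximum); x = -2 + sqrt(6) ≈ 0.4495 (local minimum)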